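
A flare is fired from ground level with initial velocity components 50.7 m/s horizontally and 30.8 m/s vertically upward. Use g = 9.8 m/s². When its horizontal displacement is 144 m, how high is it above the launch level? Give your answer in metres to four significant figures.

47.95 m

At x = 144 m, t = x/vₓ = 144/50.70 = 2.840 s.
Height: y = v_y0 t − ½ g t² = 30.80 × 2.840 − 4.900 × 2.840² = 87.48 − 39.53 = 47.95 m.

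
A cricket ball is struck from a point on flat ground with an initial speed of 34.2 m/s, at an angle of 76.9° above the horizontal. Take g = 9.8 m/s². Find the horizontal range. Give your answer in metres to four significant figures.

52.69 m

vₓ = 34.20 cos 76.9° = 7.751 m/s; v_y0 = 34.20 sin 76.9° = 33.31 m/s.
Time aloft: T = 2 v_y0 / g = 2 × 33.31 / 9.80 = 6.798 s.
Horizontal distance R = vₓ T = 7.751 × 6.798 = 52.69 m.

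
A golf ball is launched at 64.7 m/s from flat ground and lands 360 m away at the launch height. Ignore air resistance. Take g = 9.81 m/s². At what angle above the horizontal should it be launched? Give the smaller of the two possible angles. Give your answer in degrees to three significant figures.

28.8°

R = v₀² sin 2θ / g gives sin 2θ = gR/v₀² = 9.81·360/64.7² = 0.8437.
2θ = 57.53° or 180° − 57.53° = 122.5°, so θ = 28.76° or 61.24°.
The smaller angle is 28.76°.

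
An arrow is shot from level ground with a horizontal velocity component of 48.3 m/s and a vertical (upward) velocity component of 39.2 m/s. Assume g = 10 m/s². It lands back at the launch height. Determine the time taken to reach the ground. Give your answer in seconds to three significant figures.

7.84 s

It returns to y = 0 when t = 2 v_y0 / g = 2(39.20)/10.0 = 7.840 s.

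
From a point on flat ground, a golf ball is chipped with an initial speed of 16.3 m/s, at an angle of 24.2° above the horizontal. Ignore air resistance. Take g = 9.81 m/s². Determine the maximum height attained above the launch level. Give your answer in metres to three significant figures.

Components: vₓ = 16.30 cos 24.2° = 14.87 m/s, v_y0 = 16.30 sin 24.2° = 6.682 m/s.
Peak height H = v_y0² / (2g) = 44.646 / 19.62 = 2.276 m.

2.28 m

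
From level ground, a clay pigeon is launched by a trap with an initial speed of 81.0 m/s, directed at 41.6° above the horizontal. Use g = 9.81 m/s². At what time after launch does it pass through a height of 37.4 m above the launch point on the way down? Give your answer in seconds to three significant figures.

Resolve: vₓ = 81.00 cos 41.6° = 60.57 m/s and v_y0 = 81.00 sin 41.6° = 53.78 m/s.
Require v_y0 t − ½ g t² = 37.4, i.e. 4.905 t² − 53.78 t + 37.4 = 0.
t = [53.78 ± √(53.78² − 2·9.81·37.4)] / 9.81 = (53.78 ± 46.46) / 9.81, so t = 0.7462 s or t = 10.22 s.
The descending-branch root is 10.22 s.

10.2 s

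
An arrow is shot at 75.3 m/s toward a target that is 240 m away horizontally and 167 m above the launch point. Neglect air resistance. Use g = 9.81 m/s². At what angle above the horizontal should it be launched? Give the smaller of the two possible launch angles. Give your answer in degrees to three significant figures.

Trajectory: y = x tanθ − g x² (1 + tan²θ)/(2v₀²). With x = 240, y = 167, v₀ = 75.3, g = 9.81:
49.83 tan²θ − 240 tanθ + (216.8) = 0.
tanθ = [240 ± √(240² − 4 × 49.83 × (216.8))] / (2 × 49.83) = (240 ± 119.9) / 99.66, giving tanθ = 1.205 or 3.612.
θ = 50.31° or 74.52°; the smaller is 50.31°.

50.3°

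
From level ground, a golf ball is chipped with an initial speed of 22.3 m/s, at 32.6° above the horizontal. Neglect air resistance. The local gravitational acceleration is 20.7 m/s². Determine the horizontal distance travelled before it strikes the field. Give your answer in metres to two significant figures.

22 m

Components: vₓ = 22.30 cos 32.6° = 18.79 m/s, v_y0 = 22.30 sin 32.6° = 12.01 m/s.
Flight time T = 2 v_y0 / g = 1.161 s.
Horizontal distance R = vₓ T = 18.79 × 1.161 = 21.81 m.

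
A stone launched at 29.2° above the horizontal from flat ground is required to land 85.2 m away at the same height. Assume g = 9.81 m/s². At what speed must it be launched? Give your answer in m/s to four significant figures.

31.33 m/s

On level ground R = v₀² sin 2θ / g ⇒ v₀ = √(gR / sin 2θ).
v₀ = √(9.81 × 85.2 / sin 58.40°) = √(835.8 / 0.8517) = √981.31 = 31.33 m/s.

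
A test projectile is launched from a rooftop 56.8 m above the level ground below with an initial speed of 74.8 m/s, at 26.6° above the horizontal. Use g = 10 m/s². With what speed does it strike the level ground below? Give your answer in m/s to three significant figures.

82.0 m/s

Components: vₓ = 74.80 cos 26.6° = 66.88 m/s, v_y0 = 74.80 sin 26.6° = 33.49 m/s.
Vertical motion (up positive, ground at y = 0): 5.000 t² − (33.49) t − 56.8 = 0, so t = (33.49 + √(33.49² + 2·10.0·56.8)) / 10.0 = (33.49 + 47.52) / 10.0 = 8.101 s.
Vertical velocity at impact: v_y = v_y0 − g t = 33.49 − 10.0 × 8.101 = −47.52 m/s.
Speed: |v| = √(vₓ² + v_y²) = √(66.88² + 47.52²) = 82.04 m/s.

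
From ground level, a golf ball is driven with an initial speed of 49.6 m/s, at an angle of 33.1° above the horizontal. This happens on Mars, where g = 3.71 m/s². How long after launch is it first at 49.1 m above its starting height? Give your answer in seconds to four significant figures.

Resolve: vₓ = 49.60 cos 33.1° = 41.55 m/s and v_y0 = 49.60 sin 33.1° = 27.09 m/s.
Set y = v_y0 t − ½ g t² = 49.1: 1.855 t² − 27.09 t + 49.1 = 0.
t = [27.09 ± √(27.09² − 2·3.71·49.1)] / 3.71 = (27.09 ± 19.22) / 3.71, so t = 2.121 s or t = 12.48 s.
The first (ascending) time is 2.121 s.

2.121 s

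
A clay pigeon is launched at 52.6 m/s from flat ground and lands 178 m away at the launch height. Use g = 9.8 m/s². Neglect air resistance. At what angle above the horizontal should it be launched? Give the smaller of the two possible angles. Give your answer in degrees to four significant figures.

19.54°

R = v₀² sin 2θ / g gives sin 2θ = gR/v₀² = 9.80·178/52.6² = 0.6305.
2θ = 39.09° or 180° − 39.09° = 140.9°, so θ = 19.54° or 70.46°.
The smaller angle is 19.54°.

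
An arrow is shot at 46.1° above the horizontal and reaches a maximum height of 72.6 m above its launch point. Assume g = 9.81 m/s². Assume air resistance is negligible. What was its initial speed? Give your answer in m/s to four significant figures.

52.38 m/s

At the peak v_y = 0, so v_y0 = √(2gH) = √(2 × 9.81 × 72.6) = 37.74 m/s.
v_y0 = v₀ sin θ ⇒ v₀ = 37.74 / sin 46.1° = 52.38 m/s.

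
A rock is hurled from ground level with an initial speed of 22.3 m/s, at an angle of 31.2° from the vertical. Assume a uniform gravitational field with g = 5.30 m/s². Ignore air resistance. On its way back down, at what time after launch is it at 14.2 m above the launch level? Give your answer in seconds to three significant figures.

Resolve: vₓ = 22.30 sin 31.2° = 11.55 m/s and v_y0 = 22.30 cos 31.2° = 19.07 m/s.
Height y(t) = 19.07 t − 2.650 t² = 14.2 gives 2.650 t² − 19.07 t + 14.2 = 0.
Quadratic formula: t = (19.07 ± √213.32) / 5.30 = (19.07 ± 14.61) / 5.30 → t = 0.8432 s or 6.355 s.
The descending-branch root is 6.355 s.

6.35 s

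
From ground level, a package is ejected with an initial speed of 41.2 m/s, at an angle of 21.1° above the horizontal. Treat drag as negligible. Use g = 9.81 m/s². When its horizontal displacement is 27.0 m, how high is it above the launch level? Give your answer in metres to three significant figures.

8.00 m

Components: vₓ = 41.20 cos 21.1° = 38.44 m/s, v_y0 = 41.20 sin 21.1° = 14.83 m/s.
x = vₓ t ⇒ t = 27.0/38.44 = 0.7024 s.
Height: y = v_y0 t − ½ g t² = 14.83 × 0.7024 − 4.905 × 0.7024² = 10.42 − 2.420 = 7.998 m.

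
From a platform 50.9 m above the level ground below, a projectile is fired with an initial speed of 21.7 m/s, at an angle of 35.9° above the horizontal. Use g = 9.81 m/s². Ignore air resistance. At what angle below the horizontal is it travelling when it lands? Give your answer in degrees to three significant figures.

Horizontal component vₓ = 21.70 cos 35.9° = 17.58 m/s; vertical v_y0 = 21.70 sin 35.9° = 12.72 m/s.
The projectile lands when y = 50.9 + (12.72) t − ½·9.81·t² = 0. Positive root: t = (12.72 + √(12.72² + 2·9.81·50.9)) / 9.81 = (12.72 + 34.07) / 9.81 = 4.770 s.
At impact: v_y = v_y0 − g t = −34.07 m/s; vₓ = 17.58 m/s.
Angle below horizontal: arctan(|v_y|/vₓ) = arctan(34.07/17.58) = 62.71°.

62.7°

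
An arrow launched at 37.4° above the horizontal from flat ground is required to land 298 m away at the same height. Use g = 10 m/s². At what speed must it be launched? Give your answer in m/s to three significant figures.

On level ground R = v₀² sin 2θ / g ⇒ v₀ = √(gR / sin 2θ).
v₀ = √(10.0 × 298 / sin 74.80°) = √(2980 / 0.9650) = √3088.0 = 55.57 m/s.

55.6 m/s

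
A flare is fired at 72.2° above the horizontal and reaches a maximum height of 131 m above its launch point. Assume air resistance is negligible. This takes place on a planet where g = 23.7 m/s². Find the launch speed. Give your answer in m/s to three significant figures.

82.8 m/s

At the peak v_y = 0, so v_y0 = √(2gH) = √(2 × 23.7 × 131) = 78.80 m/s.
v_y0 = v₀ sin θ ⇒ v₀ = 78.80 / sin 72.2° = 82.76 m/s.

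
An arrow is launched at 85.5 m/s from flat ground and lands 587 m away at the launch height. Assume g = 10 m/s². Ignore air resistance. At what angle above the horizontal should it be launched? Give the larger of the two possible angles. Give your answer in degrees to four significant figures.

63.29°

Level-ground range R = v₀² sin(2θ)/g ⇒ sin(2θ) = gR/v₀² = 10.0 × 587 / 85.5² = 0.8030.
2θ = 53.42° or 180° − 53.42° = 126.6°, so θ = 26.71° or 63.29°.
The larger angle is 63.29°.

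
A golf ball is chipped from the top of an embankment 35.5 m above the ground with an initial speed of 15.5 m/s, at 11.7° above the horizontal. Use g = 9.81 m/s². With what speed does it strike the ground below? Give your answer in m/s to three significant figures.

30.6 m/s

Horizontal component vₓ = 15.50 cos 11.7° = 15.18 m/s; vertical v_y0 = 15.50 sin 11.7° = 3.143 m/s.
The projectile lands when y = 35.5 + (3.143) t − ½·9.81·t² = 0. Positive root: t = (3.143 + √(3.143² + 2·9.81·35.5)) / 9.81 = (3.143 + 26.58) / 9.81 = 3.030 s.
Vertical velocity at impact: v_y = v_y0 − g t = 3.143 − 9.81 × 3.030 = −26.58 m/s.
Speed: |v| = √(vₓ² + v_y²) = √(15.18² + 26.58²) = 30.61 m/s.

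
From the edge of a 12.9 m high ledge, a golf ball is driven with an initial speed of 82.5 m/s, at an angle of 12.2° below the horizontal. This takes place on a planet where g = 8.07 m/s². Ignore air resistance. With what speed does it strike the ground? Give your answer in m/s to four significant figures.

83.75 m/s

Components: vₓ = 82.50 cos 12.2° = 80.64 m/s, v_y0 = −17.43 m/s (downward).
Vertical motion (up positive, ground at y = 0): 4.035 t² − (−17.43) t − 12.9 = 0, so t = (−17.43 + √(17.43² + 2·8.07·12.9)) / 8.07 = (−17.43 + 22.63) / 8.07 = 0.6439 s.
Vertical velocity at impact: v_y = v_y0 − g t = −17.43 − 8.07 × 0.6439 = −22.63 m/s.
Speed: |v| = √(vₓ² + v_y²) = √(80.64² + 22.63²) = 83.75 m/s.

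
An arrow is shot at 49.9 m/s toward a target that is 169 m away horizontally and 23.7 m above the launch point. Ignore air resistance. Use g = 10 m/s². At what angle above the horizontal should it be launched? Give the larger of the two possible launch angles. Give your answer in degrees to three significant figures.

Trajectory: y = x tanθ − g x² (1 + tan²θ)/(2v₀²). With x = 169, y = 23.7, v₀ = 49.9, g = 10.0:
57.35 tan²θ − 169 tanθ + (81.05) = 0.
tanθ = [169 ± √(169² − 4 × 57.35 × (81.05))] / (2 × 57.35) = (169 ± 99.84) / 114.7, giving tanθ = 0.6030 or 2.344.
θ = 31.09° or 66.89°; the larger is 66.89°.

66.9°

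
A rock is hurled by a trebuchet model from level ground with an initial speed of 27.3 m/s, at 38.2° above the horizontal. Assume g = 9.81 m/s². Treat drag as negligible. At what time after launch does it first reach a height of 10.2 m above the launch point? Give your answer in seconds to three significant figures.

Components: vₓ = 27.30 cos 38.2° = 21.45 m/s, v_y0 = 27.30 sin 38.2° = 16.88 m/s.
Require v_y0 t − ½ g t² = 10.2, i.e. 4.905 t² − 16.88 t + 10.2 = 0.
Quadratic formula: t = (16.88 ± √84.896) / 9.81 = (16.88 ± 9.214) / 9.81 → t = 0.7817 s or 2.660 s.
The first (ascending) time is 0.7817 s.

0.782 s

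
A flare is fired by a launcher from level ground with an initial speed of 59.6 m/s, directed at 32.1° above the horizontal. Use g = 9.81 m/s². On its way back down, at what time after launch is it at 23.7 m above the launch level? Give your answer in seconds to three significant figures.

Horizontal component vₓ = 59.60 cos 32.1° = 50.49 m/s; vertical v_y0 = 59.60 sin 32.1° = 31.67 m/s.
Set y = v_y0 t − ½ g t² = 23.7: 4.905 t² − 31.67 t + 23.7 = 0.
Quadratic formula: t = (31.67 ± √538.08) / 9.81 = (31.67 ± 23.20) / 9.81 → t = 0.8639 s or 5.593 s.
The descending-branch root is 5.593 s.

5.59 s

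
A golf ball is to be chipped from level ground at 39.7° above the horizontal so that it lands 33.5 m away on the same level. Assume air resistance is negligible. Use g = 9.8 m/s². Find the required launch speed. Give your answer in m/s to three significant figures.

18.3 m/s

On level ground R = v₀² sin 2θ / g ⇒ v₀ = √(gR / sin 2θ).
v₀ = √(9.80 × 33.5 / sin 79.40°) = √(328.3 / 0.9829) = √334.00 = 18.28 m/s.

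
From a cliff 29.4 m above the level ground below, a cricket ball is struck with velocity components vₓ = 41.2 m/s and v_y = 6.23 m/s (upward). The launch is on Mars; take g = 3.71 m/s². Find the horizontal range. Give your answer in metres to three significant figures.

247 m

With up positive and y = 0 at the ground: y(t) = 29.4 + (6.230) t − 1.855 t². Setting y = 0 and taking the positive root: t = [6.230 + √(6.230² + 2·3.71·29.4)] / 3.71 = (6.230 + 16.03) / 3.71 = 6.000 s.
Horizontal distance: R = vₓ t = 41.20 × 6.000 = 247.2 m.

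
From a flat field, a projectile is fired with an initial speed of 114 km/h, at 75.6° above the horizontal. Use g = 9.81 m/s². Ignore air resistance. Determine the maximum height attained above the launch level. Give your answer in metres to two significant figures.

Convert: 114 km/h = 114/3.6 = 31.67 m/s.
Horizontal component vₓ = 31.67 cos 75.6° = 7.875 m/s; vertical v_y0 = 31.67 sin 75.6° = 30.67 m/s.
Maximum height: H = v_y0² / (2g) = 30.67² / (2 × 9.81) = 47.95 m.

48 m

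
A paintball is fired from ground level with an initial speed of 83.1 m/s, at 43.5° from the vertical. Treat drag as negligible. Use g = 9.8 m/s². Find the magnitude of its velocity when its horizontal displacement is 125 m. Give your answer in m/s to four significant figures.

Resolve: vₓ = 83.10 sin 43.5° = 57.20 m/s and v_y0 = 83.10 cos 43.5° = 60.28 m/s.
x = vₓ t ⇒ t = 125/57.20 = 2.185 s.
Vertical velocity there: v_y = v_y0 − g t = 60.28 − 9.80 × 2.185 = 38.86 m/s.
Speed: √(vₓ² + v_y²) = √(57.20² + 38.86²) = 69.16 m/s.

69.16 m/s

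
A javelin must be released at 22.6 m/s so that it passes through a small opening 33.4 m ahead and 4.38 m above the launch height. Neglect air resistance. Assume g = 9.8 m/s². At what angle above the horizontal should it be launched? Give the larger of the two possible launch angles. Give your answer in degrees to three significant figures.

68.8°

Trajectory: y = x tanθ − g x² (1 + tan²θ)/(2v₀²). With x = 33.4, y = 4.38, v₀ = 22.6, g = 9.80:
10.70 tan²θ − 33.4 tanθ + (15.08) = 0.
tanθ = [33.4 ± √(33.4² − 4 × 10.70 × (15.08))] / (2 × 10.70) = (33.4 ± 21.68) / 21.40, giving tanθ = 0.5477 or 2.573.
θ = 28.71° or 68.76°; the larger is 68.76°.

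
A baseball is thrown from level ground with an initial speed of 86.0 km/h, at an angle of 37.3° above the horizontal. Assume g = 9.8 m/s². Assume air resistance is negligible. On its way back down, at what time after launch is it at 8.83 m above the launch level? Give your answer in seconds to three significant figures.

Convert: 86.0 km/h = 86.0/3.6 = 23.89 m/s.
vₓ = 23.89 cos 37.3° = 19.00 m/s; v_y0 = 23.89 sin 37.3° = 14.48 m/s.
Require v_y0 t − ½ g t² = 8.83, i.e. 4.900 t² − 14.48 t + 8.83 = 0.
t = [14.48 ± √(14.48² − 2·9.80·8.83)] / 9.80 = (14.48 ± 6.041) / 9.80, so t = 0.8607 s or t = 2.094 s.
The descending-branch root is 2.094 s.

2.09 s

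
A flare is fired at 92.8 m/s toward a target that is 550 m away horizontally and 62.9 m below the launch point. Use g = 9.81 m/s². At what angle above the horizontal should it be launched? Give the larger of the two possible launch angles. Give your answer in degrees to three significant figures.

Trajectory: y = x tanθ − g x² (1 + tan²θ)/(2v₀²). With x = 550, y = −62.9, v₀ = 92.8, g = 9.81:
172.3 tan²θ − 550 tanθ + (109.4) = 0.
tanθ = [550 ± √(550² − 4 × 172.3 × (109.4))] / (2 × 172.3) = (550 ± 476.6) / 344.6, giving tanθ = 0.2131 or 2.979.
θ = 12.03° or 71.44°; the larger is 71.44°.

71.4°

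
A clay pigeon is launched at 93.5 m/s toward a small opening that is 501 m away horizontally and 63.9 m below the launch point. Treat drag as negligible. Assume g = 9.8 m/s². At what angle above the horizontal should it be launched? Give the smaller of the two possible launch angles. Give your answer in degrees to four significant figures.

9.118°

Trajectory: y = x tanθ − g x² (1 + tan²θ)/(2v₀²). With x = 501, y = −63.9, v₀ = 93.5, g = 9.80:
140.7 tan²θ − 501 tanθ + (76.79) = 0.
tanθ = [501 ± √(501² − 4 × 140.7 × (76.79))] / (2 × 140.7) = (501 ± 455.8) / 281.4, giving tanθ = 0.1605 or 3.401.
θ = 9.118° or 73.61°; the smaller is 9.118°.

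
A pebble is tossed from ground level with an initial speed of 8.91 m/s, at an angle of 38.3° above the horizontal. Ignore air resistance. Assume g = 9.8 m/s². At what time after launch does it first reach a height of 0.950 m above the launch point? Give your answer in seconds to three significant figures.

0.212 s

Horizontal component vₓ = 8.910 cos 38.3° = 6.992 m/s; vertical v_y0 = 8.910 sin 38.3° = 5.522 m/s.
Height y(t) = 5.522 t − 4.900 t² = 0.950 gives 4.900 t² − 5.522 t + 0.950 = 0.
Quadratic formula: t = (5.522 ± √11.875) / 9.80 = (5.522 ± 3.446) / 9.80 → t = 0.2119 s or 0.9151 s.
The first (ascending) time is 0.2119 s.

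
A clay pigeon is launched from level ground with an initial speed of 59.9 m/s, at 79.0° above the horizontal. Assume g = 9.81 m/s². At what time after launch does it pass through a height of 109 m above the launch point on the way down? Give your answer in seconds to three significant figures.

9.70 s

vₓ = 59.90 cos 79.0° = 11.43 m/s; v_y0 = 59.90 sin 79.0° = 58.80 m/s.
Require v_y0 t − ½ g t² = 109, i.e. 4.905 t² − 58.80 t + 109 = 0.
t = [58.80 ± √(58.80² − 2·9.81·109)] / 9.81 = (58.80 ± 36.32) / 9.81, so t = 2.292 s or t = 9.696 s.
The descending-branch root is 9.696 s.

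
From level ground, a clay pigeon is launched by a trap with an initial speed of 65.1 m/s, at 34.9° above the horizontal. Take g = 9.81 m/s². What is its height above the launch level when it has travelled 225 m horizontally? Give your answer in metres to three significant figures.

Resolve: vₓ = 65.10 cos 34.9° = 53.39 m/s and v_y0 = 65.10 sin 34.9° = 37.25 m/s.
At x = 225 m, t = x/vₓ = 225/53.39 = 4.214 s.
Height: y = v_y0 t − ½ g t² = 37.25 × 4.214 − 4.905 × 4.214² = 157.0 − 87.11 = 69.86 m.

69.9 m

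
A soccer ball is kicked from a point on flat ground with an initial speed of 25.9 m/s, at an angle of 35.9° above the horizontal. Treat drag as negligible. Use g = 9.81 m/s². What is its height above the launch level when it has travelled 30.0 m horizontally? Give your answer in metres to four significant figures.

Components: vₓ = 25.90 cos 35.9° = 20.98 m/s, v_y0 = 25.90 sin 35.9° = 15.19 m/s.
Time to reach x = 30.0 m: t = x/vₓ = 30.0/20.98 = 1.430 s.
Height: y = v_y0 t − ½ g t² = 15.19 × 1.430 − 4.905 × 1.430² = 21.72 − 10.03 = 11.69 m.

11.69 m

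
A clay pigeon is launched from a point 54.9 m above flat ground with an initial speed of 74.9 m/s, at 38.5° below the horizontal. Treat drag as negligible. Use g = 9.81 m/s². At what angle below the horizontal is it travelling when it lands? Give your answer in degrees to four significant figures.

vₓ = 74.90 cos 38.5° = 58.62 m/s; v_y0 = −46.63 m/s (downward).
The projectile lands when y = 54.9 + (−46.63) t − ½·9.81·t² = 0. Positive root: t = (−46.63 + √(46.63² + 2·9.81·54.9)) / 9.81 = (−46.63 + 57.02) / 9.81 = 1.059 s.
At impact: v_y = v_y0 − g t = −57.02 m/s; vₓ = 58.62 m/s.
Angle below horizontal: arctan(|v_y|/vₓ) = arctan(57.02/58.62) = 44.21°.

44.21°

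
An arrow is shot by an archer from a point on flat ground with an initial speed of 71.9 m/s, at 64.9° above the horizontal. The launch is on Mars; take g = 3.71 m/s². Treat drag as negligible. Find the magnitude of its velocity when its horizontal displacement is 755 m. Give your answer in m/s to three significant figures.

Resolve: vₓ = 71.90 cos 64.9° = 30.50 m/s and v_y0 = 71.90 sin 64.9° = 65.11 m/s.
Time to reach x = 755 m: t = x/vₓ = 755/30.50 = 24.75 s.
Vertical velocity there: v_y = v_y0 − g t = 65.11 − 3.71 × 24.75 = −26.73 m/s.
Speed: √(vₓ² + v_y²) = √(30.50² + 26.73²) = 40.55 m/s.

40.6 m/s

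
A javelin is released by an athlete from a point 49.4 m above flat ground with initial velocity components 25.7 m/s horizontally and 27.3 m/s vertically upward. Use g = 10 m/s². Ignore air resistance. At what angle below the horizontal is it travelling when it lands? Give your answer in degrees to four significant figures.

58.31°

The projectile lands when y = 49.4 + (27.30) t − ½·10.0·t² = 0. Positive root: t = (27.30 + √(27.30² + 2·10.0·49.4)) / 10.0 = (27.30 + 41.63) / 10.0 = 6.893 s.
At impact: v_y = v_y0 − g t = −41.63 m/s; vₓ = 25.70 m/s.
Angle below horizontal: arctan(|v_y|/vₓ) = arctan(41.63/25.70) = 58.31°.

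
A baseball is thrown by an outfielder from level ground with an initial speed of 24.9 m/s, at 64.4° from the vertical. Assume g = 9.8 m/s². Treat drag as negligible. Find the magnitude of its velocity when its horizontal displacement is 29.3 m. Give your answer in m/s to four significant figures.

22.55 m/s

Horizontal component vₓ = 24.90 sin 64.4° = 22.46 m/s; vertical v_y0 = 24.90 cos 64.4° = 10.76 m/s.
Time to reach x = 29.3 m: t = x/vₓ = 29.3/22.46 = 1.305 s.
Vertical velocity there: v_y = v_y0 − g t = 10.76 − 9.80 × 1.305 = −2.028 m/s.
Speed: √(vₓ² + v_y²) = √(22.46² + 2.028²) = 22.55 m/s.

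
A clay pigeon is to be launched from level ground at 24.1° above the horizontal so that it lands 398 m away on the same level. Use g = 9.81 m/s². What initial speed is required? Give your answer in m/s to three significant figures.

72.4 m/s

Level-ground range: R = v₀² sin(2θ)/g, so v₀ = √(gR / sin 2θ).
v₀ = √(9.81 × 398 / sin 48.20°) = √(3904 / 0.7455) = √5237.4 = 72.37 m/s.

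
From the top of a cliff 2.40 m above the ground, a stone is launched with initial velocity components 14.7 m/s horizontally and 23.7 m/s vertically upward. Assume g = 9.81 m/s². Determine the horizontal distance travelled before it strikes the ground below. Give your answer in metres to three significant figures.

72.5 m

With up positive and y = 0 at the ground: y(t) = 2.40 + (23.70) t − 4.905 t². Setting y = 0 and taking the positive root: t = [23.70 + √(23.70² + 2·9.81·2.40)] / 9.81 = (23.70 + 24.67) / 9.81 = 4.931 s.
Horizontal distance: R = vₓ t = 14.70 × 4.931 = 72.49 m.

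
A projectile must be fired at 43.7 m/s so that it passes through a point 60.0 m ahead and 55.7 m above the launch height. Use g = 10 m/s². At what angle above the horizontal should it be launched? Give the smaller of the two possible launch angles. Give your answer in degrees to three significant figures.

54.2°

Trajectory: y = x tanθ − g x² (1 + tan²θ)/(2v₀²). With x = 60.0, y = 55.7, v₀ = 43.7, g = 10.0:
9.426 tan²θ − 60.0 tanθ + (65.13) = 0.
tanθ = [60.0 ± √(60.0² − 4 × 9.426 × (65.13))] / (2 × 9.426) = (60.0 ± 33.83) / 18.85, giving tanθ = 1.388 or 4.978.
θ = 54.23° or 78.64°; the smaller is 54.23°.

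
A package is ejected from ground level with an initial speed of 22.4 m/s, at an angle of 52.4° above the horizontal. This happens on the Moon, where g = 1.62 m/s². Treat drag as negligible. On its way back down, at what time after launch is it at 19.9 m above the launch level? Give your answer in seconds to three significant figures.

20.7 s

Components: vₓ = 22.40 cos 52.4° = 13.67 m/s, v_y0 = 22.40 sin 52.4° = 17.75 m/s.
Height y(t) = 17.75 t − 0.8100 t² = 19.9 gives 0.8100 t² − 17.75 t + 19.9 = 0.
Quadratic formula: t = (17.75 ± √250.49) / 1.62 = (17.75 ± 15.83) / 1.62 → t = 1.185 s or 20.72 s.
The descending-branch root is 20.72 s.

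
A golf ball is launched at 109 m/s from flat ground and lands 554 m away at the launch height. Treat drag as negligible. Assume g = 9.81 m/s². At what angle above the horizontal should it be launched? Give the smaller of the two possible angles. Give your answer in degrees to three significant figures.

Level-ground range R = v₀² sin(2θ)/g ⇒ sin(2θ) = gR/v₀² = 9.81 × 554 / 109² = 0.4574.
2θ = 27.22° or 180° − 27.22° = 152.8°, so θ = 13.61° or 76.39°.
The smaller angle is 13.61°.

13.6°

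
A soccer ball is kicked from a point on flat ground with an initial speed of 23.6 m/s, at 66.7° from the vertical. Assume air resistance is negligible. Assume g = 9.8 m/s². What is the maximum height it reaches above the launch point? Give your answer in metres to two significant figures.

4.4 m

Horizontal component vₓ = 23.60 sin 66.7° = 21.68 m/s; vertical v_y0 = 23.60 cos 66.7° = 9.335 m/s.
At the apex v_y = 0, so H = v_y0²/(2g) = 9.335²/19.60 = 4.446 m.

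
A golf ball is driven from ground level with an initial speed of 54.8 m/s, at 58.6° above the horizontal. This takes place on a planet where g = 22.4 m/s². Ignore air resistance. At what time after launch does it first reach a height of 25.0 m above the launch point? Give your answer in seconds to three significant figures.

Resolve: vₓ = 54.80 cos 58.6° = 28.55 m/s and v_y0 = 54.80 sin 58.6° = 46.77 m/s.
Set y = v_y0 t − ½ g t² = 25.0: 11.20 t² − 46.77 t + 25.0 = 0.
Quadratic formula: t = (46.77 ± √1067.9) / 22.4 = (46.77 ± 32.68) / 22.4 → t = 0.6293 s or 3.547 s.
The first (ascending) time is 0.6293 s.

0.629 s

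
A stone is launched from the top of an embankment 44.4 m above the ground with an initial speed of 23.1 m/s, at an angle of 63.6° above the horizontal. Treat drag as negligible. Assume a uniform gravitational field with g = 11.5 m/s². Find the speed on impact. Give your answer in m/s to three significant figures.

39.4 m/s

Resolve: vₓ = 23.10 cos 63.6° = 10.27 m/s and v_y0 = 23.10 sin 63.6° = 20.69 m/s.
With up positive and y = 0 at the ground: y(t) = 44.4 + (20.69) t − 5.750 t². Setting y = 0 and taking the positive root: t = [20.69 + √(20.69² + 2·11.5·44.4)] / 11.5 = (20.69 + 38.07) / 11.5 = 5.110 s.
Vertical velocity at impact: v_y = v_y0 − g t = 20.69 − 11.5 × 5.110 = −38.07 m/s.
Speed: |v| = √(vₓ² + v_y²) = √(10.27² + 38.07²) = 39.43 m/s.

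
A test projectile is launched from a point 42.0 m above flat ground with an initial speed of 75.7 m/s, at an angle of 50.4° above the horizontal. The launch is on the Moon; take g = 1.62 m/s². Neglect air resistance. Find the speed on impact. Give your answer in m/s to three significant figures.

76.6 m/s

Components: vₓ = 75.70 cos 50.4° = 48.25 m/s, v_y0 = 75.70 sin 50.4° = 58.33 m/s.
Vertical motion (up positive, ground at y = 0): 0.8100 t² − (58.33) t − 42.0 = 0, so t = (58.33 + √(58.33² + 2·1.62·42.0)) / 1.62 = (58.33 + 59.48) / 1.62 = 72.72 s.
Vertical velocity at impact: v_y = v_y0 − g t = 58.33 − 1.62 × 72.72 = −59.48 m/s.
Speed: |v| = √(vₓ² + v_y²) = √(48.25² + 59.48²) = 76.59 m/s.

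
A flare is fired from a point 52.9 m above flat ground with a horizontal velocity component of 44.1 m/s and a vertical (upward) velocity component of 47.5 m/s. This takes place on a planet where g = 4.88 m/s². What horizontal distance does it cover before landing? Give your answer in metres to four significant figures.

905.1 m

With up positive and y = 0 at the ground: y(t) = 52.9 + (47.50) t − 2.440 t². Setting y = 0 and taking the positive root: t = [47.50 + √(47.50² + 2·4.88·52.9)] / 4.88 = (47.50 + 52.66) / 4.88 = 20.52 s.
Horizontal distance: R = vₓ t = 44.10 × 20.52 = 905.1 m.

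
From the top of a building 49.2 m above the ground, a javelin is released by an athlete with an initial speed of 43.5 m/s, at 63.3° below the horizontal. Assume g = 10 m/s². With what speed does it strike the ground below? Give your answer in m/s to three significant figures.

53.6 m/s

Resolve: vₓ = 43.50 cos 63.3° = 19.55 m/s and v_y0 = −38.86 m/s (downward).
Vertical motion (up positive, ground at y = 0): 5.000 t² − (−38.86) t − 49.2 = 0, so t = (−38.86 + √(38.86² + 2·10.0·49.2)) / 10.0 = (−38.86 + 49.94) / 10.0 = 1.108 s.
Vertical velocity at impact: v_y = v_y0 − g t = −38.86 − 10.0 × 1.108 = −49.94 m/s.
Speed: |v| = √(vₓ² + v_y²) = √(19.55² + 49.94²) = 53.63 m/s.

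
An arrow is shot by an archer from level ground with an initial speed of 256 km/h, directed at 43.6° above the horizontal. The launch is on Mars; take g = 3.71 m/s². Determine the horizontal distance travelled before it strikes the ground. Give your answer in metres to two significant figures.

Convert: 256 km/h = 256/3.6 = 71.11 m/s.
Resolve: vₓ = 71.11 cos 43.6° = 51.50 m/s and v_y0 = 71.11 sin 43.6° = 49.04 m/s.
Time aloft: T = 2 v_y0 / g = 2 × 49.04 / 3.71 = 26.44 s.
Range: R = vₓ T = 51.50 × 26.44 = 1361 m.

1400 m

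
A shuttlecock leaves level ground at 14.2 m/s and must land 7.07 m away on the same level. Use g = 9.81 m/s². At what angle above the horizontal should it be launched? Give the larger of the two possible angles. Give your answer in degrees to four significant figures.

From R = (v₀²/g) sin 2θ: sin 2θ = 9.81 × 7.07 / 201.64 = 0.3440.
2θ = 20.12° or 180° − 20.12° = 159.9°, so θ = 10.06° or 79.94°.
The larger angle is 79.94°.

79.94°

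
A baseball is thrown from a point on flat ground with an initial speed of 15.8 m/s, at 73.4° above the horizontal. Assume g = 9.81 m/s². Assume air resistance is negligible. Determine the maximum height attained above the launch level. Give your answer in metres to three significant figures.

11.7 m

Resolve: vₓ = 15.80 cos 73.4° = 4.514 m/s and v_y0 = 15.80 sin 73.4° = 15.14 m/s.
At the apex v_y = 0, so H = v_y0²/(2g) = 15.14²/19.62 = 11.69 m.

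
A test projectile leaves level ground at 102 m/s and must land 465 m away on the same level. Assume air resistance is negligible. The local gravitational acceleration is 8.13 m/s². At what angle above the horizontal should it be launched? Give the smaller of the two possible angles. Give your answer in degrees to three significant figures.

R = v₀² sin 2θ / g gives sin 2θ = gR/v₀² = 8.13·465/102² = 0.3634.
2θ = 21.31° or 180° − 21.31° = 158.7°, so θ = 10.65° or 79.35°.
The smaller angle is 10.65°.

10.7°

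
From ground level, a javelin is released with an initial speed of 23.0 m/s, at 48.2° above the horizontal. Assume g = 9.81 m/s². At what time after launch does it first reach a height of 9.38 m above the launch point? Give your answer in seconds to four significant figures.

vₓ = 23.00 cos 48.2° = 15.33 m/s; v_y0 = 23.00 sin 48.2° = 17.15 m/s.
Height y(t) = 17.15 t − 4.905 t² = 9.38 gives 4.905 t² − 17.15 t + 9.38 = 0.
t = [17.15 ± √(17.15² − 2·9.81·9.38)] / 9.81 = (17.15 ± 10.49) / 9.81, so t = 0.6789 s or t = 2.817 s.
The first (ascending) time is 0.6789 s.

0.6789 s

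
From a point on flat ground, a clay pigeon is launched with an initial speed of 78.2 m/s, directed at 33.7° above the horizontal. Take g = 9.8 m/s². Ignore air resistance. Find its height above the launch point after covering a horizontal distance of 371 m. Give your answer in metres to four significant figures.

88.08 m

Horizontal component vₓ = 78.20 cos 33.7° = 65.06 m/s; vertical v_y0 = 78.20 sin 33.7° = 43.39 m/s.
At x = 371 m, t = x/vₓ = 371/65.06 = 5.703 s.
Height: y = v_y0 t − ½ g t² = 43.39 × 5.703 − 4.900 × 5.703² = 247.4 − 159.3 = 88.08 m.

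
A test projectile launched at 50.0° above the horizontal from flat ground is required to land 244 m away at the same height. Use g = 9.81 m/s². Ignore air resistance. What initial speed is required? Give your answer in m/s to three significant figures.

Level-ground range: R = v₀² sin(2θ)/g, so v₀ = √(gR / sin 2θ).
v₀ = √(9.81 × 244 / sin 100.0°) = √(2394 / 0.9848) = √2430.6 = 49.30 m/s.

49.3 m/s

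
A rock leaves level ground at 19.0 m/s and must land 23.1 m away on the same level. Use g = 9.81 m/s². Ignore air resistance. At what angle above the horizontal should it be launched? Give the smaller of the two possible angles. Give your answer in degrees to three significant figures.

R = v₀² sin 2θ / g gives sin 2θ = gR/v₀² = 9.81·23.1/19.0² = 0.6277.
2θ = 38.88° or 180° − 38.88° = 141.1°, so θ = 19.44° or 70.56°.
The smaller angle is 19.44°.

19.4°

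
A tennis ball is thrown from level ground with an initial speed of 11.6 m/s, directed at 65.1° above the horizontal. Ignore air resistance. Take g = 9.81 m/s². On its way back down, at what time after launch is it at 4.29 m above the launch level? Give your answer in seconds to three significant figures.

Components: vₓ = 11.60 cos 65.1° = 4.884 m/s, v_y0 = 11.60 sin 65.1° = 10.52 m/s.
Require v_y0 t − ½ g t² = 4.29, i.e. 4.905 t² − 10.52 t + 4.29 = 0.
t = [10.52 ± √(10.52² − 2·9.81·4.29)] / 9.81 = (10.52 ± 5.151) / 9.81, so t = 0.5474 s or t = 1.598 s.
The descending-branch root is 1.598 s.

1.60 s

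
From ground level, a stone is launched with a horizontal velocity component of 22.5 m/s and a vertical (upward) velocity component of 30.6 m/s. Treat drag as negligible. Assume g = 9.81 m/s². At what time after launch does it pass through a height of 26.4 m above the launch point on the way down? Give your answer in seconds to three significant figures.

Require v_y0 t − ½ g t² = 26.4, i.e. 4.905 t² − 30.60 t + 26.4 = 0.
Quadratic formula: t = (30.60 ± √418.39) / 9.81 = (30.60 ± 20.45) / 9.81 → t = 1.034 s or 5.204 s.
The descending-branch root is 5.204 s.

5.20 s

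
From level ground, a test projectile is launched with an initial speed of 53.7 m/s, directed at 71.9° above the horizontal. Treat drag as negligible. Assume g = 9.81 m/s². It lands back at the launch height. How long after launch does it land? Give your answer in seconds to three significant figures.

10.4 s

Components: vₓ = 53.70 cos 71.9° = 16.68 m/s, v_y0 = 53.70 sin 71.9° = 51.04 m/s.
Landing at launch height ⇒ T = 2 v_y0 / g = 2 × 51.04 / 9.81 = 10.41 s.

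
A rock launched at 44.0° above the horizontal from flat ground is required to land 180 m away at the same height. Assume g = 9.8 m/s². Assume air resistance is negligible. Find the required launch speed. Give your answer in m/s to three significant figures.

Level-ground range: R = v₀² sin(2θ)/g, so v₀ = √(gR / sin 2θ).
v₀ = √(9.80 × 180 / sin 88.00°) = √(1764 / 0.9994) = √1765.1 = 42.01 m/s.

42.0 m/s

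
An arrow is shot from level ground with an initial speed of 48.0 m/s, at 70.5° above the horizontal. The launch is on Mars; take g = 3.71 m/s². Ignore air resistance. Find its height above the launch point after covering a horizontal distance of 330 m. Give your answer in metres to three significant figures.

145 m

Horizontal component vₓ = 48.00 cos 70.5° = 16.02 m/s; vertical v_y0 = 48.00 sin 70.5° = 45.25 m/s.
At x = 330 m, t = x/vₓ = 330/16.02 = 20.60 s.
Height: y = v_y0 t − ½ g t² = 45.25 × 20.60 − 1.855 × 20.60² = 931.9 − 786.9 = 145.0 m.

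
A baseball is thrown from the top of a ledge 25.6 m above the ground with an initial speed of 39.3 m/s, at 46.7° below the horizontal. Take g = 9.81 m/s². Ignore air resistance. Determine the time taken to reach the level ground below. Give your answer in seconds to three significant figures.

0.788 s

Horizontal component vₓ = 39.30 cos 46.7° = 26.95 m/s; vertical v_y0 = −28.60 m/s (downward).
Vertical motion (up positive, ground at y = 0): 4.905 t² − (−28.60) t − 25.6 = 0, so t = (−28.60 + √(28.60² + 2·9.81·25.6)) / 9.81 = (−28.60 + 36.34) / 9.81 = 0.7884 s.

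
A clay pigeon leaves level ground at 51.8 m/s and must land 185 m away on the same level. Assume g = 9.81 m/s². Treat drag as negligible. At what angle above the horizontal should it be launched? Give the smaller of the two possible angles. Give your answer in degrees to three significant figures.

R = v₀² sin 2θ / g gives sin 2θ = gR/v₀² = 9.81·185/51.8² = 0.6764.
2θ = 42.56° or 180° − 42.56° = 137.4°, so θ = 21.28° or 68.72°.
The smaller angle is 21.28°.

21.3°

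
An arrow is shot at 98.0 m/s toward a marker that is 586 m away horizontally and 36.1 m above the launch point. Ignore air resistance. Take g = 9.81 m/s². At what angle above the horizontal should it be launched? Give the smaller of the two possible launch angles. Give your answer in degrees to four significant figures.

Trajectory: y = x tanθ − g x² (1 + tan²θ)/(2v₀²). With x = 586, y = 36.1, v₀ = 98.0, g = 9.81:
175.4 tan²θ − 586 tanθ + (211.5) = 0.
tanθ = [586 ± √(586² − 4 × 175.4 × (211.5))] / (2 × 175.4) = (586 ± 441.6) / 350.8, giving tanθ = 0.4116 or 2.930.
θ = 22.37° or 71.15°; the smaller is 22.37°.

22.37°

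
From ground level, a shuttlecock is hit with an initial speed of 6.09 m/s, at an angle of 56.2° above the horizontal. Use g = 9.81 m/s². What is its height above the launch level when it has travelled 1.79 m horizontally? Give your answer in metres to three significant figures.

1.30 m

Components: vₓ = 6.090 cos 56.2° = 3.388 m/s, v_y0 = 6.090 sin 56.2° = 5.061 m/s.
Time to reach x = 1.79 m: t = x/vₓ = 1.79/3.388 = 0.5284 s.
Height: y = v_y0 t − ½ g t² = 5.061 × 0.5284 − 4.905 × 0.5284² = 2.674 − 1.369 = 1.305 m.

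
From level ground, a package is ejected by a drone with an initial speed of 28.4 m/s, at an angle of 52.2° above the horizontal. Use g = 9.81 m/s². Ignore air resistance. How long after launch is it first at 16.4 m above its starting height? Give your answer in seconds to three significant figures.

0.913 s

Resolve: vₓ = 28.40 cos 52.2° = 17.41 m/s and v_y0 = 28.40 sin 52.2° = 22.44 m/s.
Height y(t) = 22.44 t − 4.905 t² = 16.4 gives 4.905 t² − 22.44 t + 16.4 = 0.
Quadratic formula: t = (22.44 ± √181.80) / 9.81 = (22.44 ± 13.48) / 9.81 → t = 0.9130 s or 3.662 s.
The first (ascending) time is 0.9130 s.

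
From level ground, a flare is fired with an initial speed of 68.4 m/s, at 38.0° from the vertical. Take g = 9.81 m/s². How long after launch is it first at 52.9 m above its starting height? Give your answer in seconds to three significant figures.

Horizontal component vₓ = 68.40 sin 38.0° = 42.11 m/s; vertical v_y0 = 68.40 cos 38.0° = 53.90 m/s.
Height y(t) = 53.90 t − 4.905 t² = 52.9 gives 4.905 t² − 53.90 t + 52.9 = 0.
Quadratic formula: t = (53.90 ± √1867.3) / 9.81 = (53.90 ± 43.21) / 9.81 → t = 1.089 s or 9.899 s.
The first (ascending) time is 1.089 s.

1.09 s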